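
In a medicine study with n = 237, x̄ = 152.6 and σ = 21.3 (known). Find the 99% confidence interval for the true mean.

CI = x̄ ± z*(σ/√n) = 152.6 ± 2.576(21.3/√237) = 152.6 ± 3.56 = (149.04, 156.16)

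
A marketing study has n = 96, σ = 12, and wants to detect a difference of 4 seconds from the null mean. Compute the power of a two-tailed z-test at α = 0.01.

SE = σ/√n = 12/√96 = 1.225. Non-centrality λ = d/SE = 4/1.225 = 3.266. Power ≈ Φ(λ - z_{α/2}) = Φ(3.266 - 2.576) = Φ(0.69) = 0.755.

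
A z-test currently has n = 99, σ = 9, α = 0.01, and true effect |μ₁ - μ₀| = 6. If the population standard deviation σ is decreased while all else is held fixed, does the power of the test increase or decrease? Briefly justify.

Power increases: a smaller σ shrinks the standard error σ/√n, moving the sampling distribution under H₁ further from the critical value.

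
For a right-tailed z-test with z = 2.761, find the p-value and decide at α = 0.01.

p = P(Z > 2.761) = 1 - Φ(2.761) ≈ 0.0029. Since p < 0.01, reject H₀ (significant) at α = 0.01.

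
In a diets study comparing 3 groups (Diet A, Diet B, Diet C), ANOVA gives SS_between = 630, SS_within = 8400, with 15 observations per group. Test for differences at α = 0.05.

df_between = 2, df_within = 42. F = MS_between/MS_within = 315.0/200.0 = 1.575. F_crit ≈ 3.22. Fail to reject H₀.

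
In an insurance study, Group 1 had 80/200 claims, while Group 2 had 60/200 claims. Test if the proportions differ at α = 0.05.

p̂₁ = 0.4, p̂₂ = 0.3, pooled p̂ = 0.35. z = 2.097. Critical: ±1.96. Reject H₀.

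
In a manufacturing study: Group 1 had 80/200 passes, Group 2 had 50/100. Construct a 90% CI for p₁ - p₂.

p̂₁ = 0.4, p̂₂ = 0.5. Difference = -0.1. CI = (-0.2, 0.0)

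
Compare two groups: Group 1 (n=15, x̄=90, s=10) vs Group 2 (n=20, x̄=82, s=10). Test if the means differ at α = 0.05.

Pooled sp = 10.0. t = 2.342, df = 33. Critical t = ±2.035. Reject H₀.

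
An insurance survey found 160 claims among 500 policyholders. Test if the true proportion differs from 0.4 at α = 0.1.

p̂ = 0.32, p₀ = 0.4. z = (p̂ - p₀)/√(p₀(1-p₀)/n) = -3.651. Critical: ±1.645. Reject H₀.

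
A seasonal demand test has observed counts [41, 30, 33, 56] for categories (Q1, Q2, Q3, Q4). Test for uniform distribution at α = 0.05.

Expected = 40 each. χ² = Σ(O-E)²/E = 10.15. df = 3, critical value = 7.815. Reject H₀.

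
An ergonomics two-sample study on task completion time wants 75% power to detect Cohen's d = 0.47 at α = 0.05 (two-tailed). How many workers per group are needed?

z_{α/2} = 1.96, z_β = Φ⁻¹(0.75) = 0.674. For small effect (d = 0.47): n per group = 2(z_{α/2} + z_β)²/d² = 2(1.96 + 0.674)²/0.47² = 62.8 → 63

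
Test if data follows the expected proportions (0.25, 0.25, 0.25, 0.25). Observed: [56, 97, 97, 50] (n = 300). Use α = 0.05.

Expected: [75.0, 75.0, 75.0, 75.0]. χ² = 26.053. df = 3, critical = 7.815. Reject H₀.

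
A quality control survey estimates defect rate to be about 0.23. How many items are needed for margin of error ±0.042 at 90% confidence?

n = z²p(1-p)/E² = 1.645²×0.23×0.77/0.042² = 271.7 → n = 272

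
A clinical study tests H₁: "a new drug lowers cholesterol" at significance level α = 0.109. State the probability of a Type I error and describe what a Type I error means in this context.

P(Type I error) = α = 0.109. A Type I error is rejecting H₀ when H₀ is actually true (false positive) — here, concluding that a new drug lowers cholesterol when in fact this is not the case. Consequence: approving an ineffective drug — patients take a useless medication and may skip effective alternatives.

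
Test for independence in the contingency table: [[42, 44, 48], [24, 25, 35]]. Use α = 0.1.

χ² = 0.749. df = 2, critical = 4.605. Fail to reject H₀. No evidence of dependence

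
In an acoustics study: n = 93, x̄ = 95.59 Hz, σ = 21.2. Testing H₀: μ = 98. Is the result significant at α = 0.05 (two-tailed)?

z = (95.59 - 98)/(21.2/√93) = -1.096. Since |z| ≤ 1.96, not significant at α = 0.05.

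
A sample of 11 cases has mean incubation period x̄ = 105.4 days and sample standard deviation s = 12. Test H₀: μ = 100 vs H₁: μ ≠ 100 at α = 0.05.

t = (x̄ - μ₀)/(s/√n) = (105.4 - 100)/(12/√11) = 1.492. df = 10, critical t = ±2.228. Fail to reject H₀.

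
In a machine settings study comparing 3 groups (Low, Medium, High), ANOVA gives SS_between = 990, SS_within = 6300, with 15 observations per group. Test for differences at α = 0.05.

df_between = 2, df_within = 42. F = MS_between/MS_within = 495.0/150.0 = 3.3. F_crit ≈ 3.22. Reject H₀. At least one mean differs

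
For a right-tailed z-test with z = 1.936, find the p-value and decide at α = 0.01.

p = P(Z > 1.936) = 1 - Φ(1.936) ≈ 0.0264. Since p ≥ 0.01, fail to reject H₀ (not significant) at α = 0.01.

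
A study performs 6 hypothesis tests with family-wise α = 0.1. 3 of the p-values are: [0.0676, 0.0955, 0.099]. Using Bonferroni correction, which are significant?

Bonferroni α = 0.1/6 = 0.01667. None of the given p-values are significant.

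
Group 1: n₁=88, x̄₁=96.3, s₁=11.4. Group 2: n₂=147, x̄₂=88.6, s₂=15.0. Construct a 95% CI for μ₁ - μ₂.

Difference = 7.7. SE = √(11.4²/88 + 15.0²/147) = 1.734. CI = (4.3, 11.1)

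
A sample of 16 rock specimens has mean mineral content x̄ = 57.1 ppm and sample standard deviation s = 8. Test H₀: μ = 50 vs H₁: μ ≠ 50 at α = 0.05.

t = (x̄ - μ₀)/(s/√n) = (57.1 - 50)/(8/√16) = 3.55. df = 15, critical t = ±2.131. Reject H₀.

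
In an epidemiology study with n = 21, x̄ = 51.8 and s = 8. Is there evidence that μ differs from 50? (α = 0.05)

t = (x̄ - μ₀)/(s/√n) = (51.8 - 50)/(8/√21) = 1.031. df = 20, critical t = ±2.086. Fail to reject H₀.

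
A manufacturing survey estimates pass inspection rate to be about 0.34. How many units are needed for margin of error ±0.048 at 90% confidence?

n = z²p(1-p)/E² = 1.645²×0.34×0.66/0.048² = 263.6 → n = 264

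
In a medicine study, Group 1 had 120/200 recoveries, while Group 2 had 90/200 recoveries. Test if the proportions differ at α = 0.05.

p̂₁ = 0.6, p̂₂ = 0.45, pooled p̂ = 0.525. z = 3.004. Critical: ±1.96. Reject H₀.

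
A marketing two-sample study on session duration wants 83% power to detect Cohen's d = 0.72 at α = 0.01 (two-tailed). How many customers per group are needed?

z_{α/2} = 2.576, z_β = Φ⁻¹(0.83) = 0.954. For medium effect (d = 0.72): n per group = 2(z_{α/2} + z_β)²/d² = 2(2.576 + 0.954)²/0.72² = 48.1 → 49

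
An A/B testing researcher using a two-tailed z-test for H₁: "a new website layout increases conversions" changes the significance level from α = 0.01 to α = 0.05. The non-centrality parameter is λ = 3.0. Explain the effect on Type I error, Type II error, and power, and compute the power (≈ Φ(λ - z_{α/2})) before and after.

Increasing α from 0.01 to 0.05:
• Type I error rate increases (α is the Type I rate by definition).
• Critical value moves from z_{α/2} = 2.576 to 1.96, so power = Φ(λ - z_{α/2}) goes from Φ(3.0 - 2.576) = 0.664 to Φ(3.0 - 1.96) = 0.851.
• Type II error rate β = 1 - power therefore decreases (0.336 → 0.149).
Appropriate when false negatives are costly — here, discarding a layout that would have improved conversions — lost revenue.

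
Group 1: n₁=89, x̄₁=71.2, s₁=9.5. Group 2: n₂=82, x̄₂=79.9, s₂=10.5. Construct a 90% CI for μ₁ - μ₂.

Difference = -8.7. SE = √(9.5²/89 + 10.5²/82) = 1.536. CI = (-11.23, -6.17)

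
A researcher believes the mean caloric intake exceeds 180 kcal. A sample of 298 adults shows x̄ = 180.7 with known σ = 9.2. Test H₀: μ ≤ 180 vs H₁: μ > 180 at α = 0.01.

z = 1.313. Critical value: 2.33. Fail to reject H₀.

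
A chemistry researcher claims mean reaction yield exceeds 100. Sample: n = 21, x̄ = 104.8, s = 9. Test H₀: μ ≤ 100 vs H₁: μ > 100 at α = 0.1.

t = (104.8 - 100)/(9/√21) = 2.444, df = 20. Critical t = 1.325. Reject H₀.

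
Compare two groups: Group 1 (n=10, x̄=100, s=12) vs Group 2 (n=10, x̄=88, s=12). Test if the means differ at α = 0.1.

Pooled sp = 12.0. t = 2.236, df = 18. Critical t = ±1.734. Reject H₀.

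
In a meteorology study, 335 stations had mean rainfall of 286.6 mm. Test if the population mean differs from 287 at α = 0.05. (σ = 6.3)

z = (x̄ - μ₀)/(σ/√n) = (286.6 - 287)/(6.3/√335) = -1.162. Critical value: ±1.96. Since |-1.162| ≤ 1.96, Fail to reject H₀.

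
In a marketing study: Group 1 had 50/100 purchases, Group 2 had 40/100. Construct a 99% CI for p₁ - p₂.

p̂₁ = 0.5, p̂₂ = 0.4. Difference = 0.1. CI = (-0.08, 0.28)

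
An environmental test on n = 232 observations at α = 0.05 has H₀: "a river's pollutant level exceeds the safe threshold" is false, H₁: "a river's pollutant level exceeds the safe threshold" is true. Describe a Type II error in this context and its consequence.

Type II error: failing to reject H₀ when it is false — concluding that a river's pollutant level exceeds the safe threshold is not supported when in fact it is. Consequence: allowing unsafe pollution to continue.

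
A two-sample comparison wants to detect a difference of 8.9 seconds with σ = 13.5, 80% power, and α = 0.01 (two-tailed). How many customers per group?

n per group = 2(z_α/2 + z_β)²σ²/d² = 2×(2.576 + 0.84)²×13.5²/8.9² = 53.7 → n = 54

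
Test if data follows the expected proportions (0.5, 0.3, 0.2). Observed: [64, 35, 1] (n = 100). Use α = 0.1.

Expected: [50.0, 30.0, 20.0]. χ² = 22.803. df = 2, critical = 4.605. Reject H₀.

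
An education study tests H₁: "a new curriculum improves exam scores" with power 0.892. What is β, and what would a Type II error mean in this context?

β = 1 - power = 1 - 0.892 = 0.108. A Type II error is failing to reject H₀ when H₀ is false (false negative) — here, failing to conclude that a new curriculum improves exam scores when in fact it is true. Consequence: keeping the old curriculum when the new one would have helped students.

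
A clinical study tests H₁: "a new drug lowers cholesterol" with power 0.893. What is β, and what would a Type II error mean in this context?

β = 1 - power = 1 - 0.893 = 0.107. A Type II error is failing to reject H₀ when H₀ is false (false negative) — here, failing to conclude that a new drug lowers cholesterol when in fact it is true. Consequence: shelving an effective drug — patients miss out on a treatment that would have helped.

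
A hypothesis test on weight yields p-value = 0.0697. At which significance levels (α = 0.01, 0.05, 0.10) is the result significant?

p = 0.0697. Significant at: α = 0.1.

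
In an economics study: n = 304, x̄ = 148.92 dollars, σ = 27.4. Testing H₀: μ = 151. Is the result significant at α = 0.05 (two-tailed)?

z = (148.92 - 151)/(27.4/√304) = -1.324. Since |z| ≤ 1.96, not significant at α = 0.05.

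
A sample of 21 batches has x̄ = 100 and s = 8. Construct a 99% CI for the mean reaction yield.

CI = x̄ ± t*(s/√n) = 100 ± 2.845(8/√21) = (95.03, 104.97)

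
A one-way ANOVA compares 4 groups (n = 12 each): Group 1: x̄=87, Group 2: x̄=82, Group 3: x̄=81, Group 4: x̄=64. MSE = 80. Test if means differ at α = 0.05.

Grand mean = 78.5. SS_between = 3612.0, MS_between = 1204.0. F = 15.05, F_crit ≈ 2.816. Reject H₀.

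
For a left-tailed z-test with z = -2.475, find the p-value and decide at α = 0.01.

p = P(Z < -2.475) = Φ(-2.475) ≈ 0.0067. Since p < 0.01, reject H₀ (significant) at α = 0.01.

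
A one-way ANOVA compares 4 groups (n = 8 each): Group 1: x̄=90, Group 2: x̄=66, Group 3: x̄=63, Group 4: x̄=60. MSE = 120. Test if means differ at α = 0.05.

Grand mean = 69.75. SS_between = 4518.0, MS_between = 1506.0. F = 12.55, F_crit ≈ 2.947. Reject H₀.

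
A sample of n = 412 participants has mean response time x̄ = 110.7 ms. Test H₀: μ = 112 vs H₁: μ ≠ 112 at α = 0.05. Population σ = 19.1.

z = (x̄ - μ₀)/(σ/√n) = (110.7 - 112)/(19.1/√412) = -1.382. Critical value: ±1.96. Since |-1.382| ≤ 1.96, Fail to reject H₀.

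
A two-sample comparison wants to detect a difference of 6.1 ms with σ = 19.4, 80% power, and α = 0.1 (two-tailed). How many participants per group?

n per group = 2(z_α/2 + z_β)²σ²/d² = 2×(1.645 + 0.84)²×19.4²/6.1² = 124.9 → n = 125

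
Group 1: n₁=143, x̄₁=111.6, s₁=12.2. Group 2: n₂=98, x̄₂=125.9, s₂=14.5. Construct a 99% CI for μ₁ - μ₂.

Difference = -14.3. SE = √(12.2²/143 + 14.5²/98) = 1.785. CI = (-18.9, -9.7)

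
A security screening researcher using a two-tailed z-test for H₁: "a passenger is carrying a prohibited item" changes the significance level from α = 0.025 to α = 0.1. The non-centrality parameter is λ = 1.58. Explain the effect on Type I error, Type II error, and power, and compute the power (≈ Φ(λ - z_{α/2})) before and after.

Increasing α from 0.025 to 0.1:
• Type I error rate increases (α is the Type I rate by definition).
• Critical value moves from z_{α/2} = 2.241 to 1.645, so power = Φ(λ - z_{α/2}) goes from Φ(1.58 - 2.241) = 0.254 to Φ(1.58 - 1.645) = 0.474.
• Type II error rate β = 1 - power therefore decreases (0.746 → 0.526).
Appropriate when false negatives are costly — here, letting a prohibited item through — security breach.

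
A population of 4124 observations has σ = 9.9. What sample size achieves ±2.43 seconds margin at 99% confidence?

Without FPC: n₀ = (2.576×9.9/2.43)² = 110.141. With FPC: n = n₀N/(n₀+N-1) = 107.3 → n = 108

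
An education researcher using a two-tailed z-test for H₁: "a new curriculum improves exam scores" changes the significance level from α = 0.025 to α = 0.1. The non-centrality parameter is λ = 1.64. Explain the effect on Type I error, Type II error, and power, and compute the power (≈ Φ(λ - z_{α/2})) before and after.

Increasing α from 0.025 to 0.1:
• Type I error rate increases (α is the Type I rate by definition).
• Critical value moves from z_{α/2} = 2.241 to 1.645, so power = Φ(λ - z_{α/2}) goes from Φ(1.64 - 2.241) = 0.274 to Φ(1.64 - 1.645) = 0.498.
• Type II error rate β = 1 - power therefore decreases (0.726 → 0.502).
Appropriate when false negatives are costly — here, keeping the old curriculum when the new one would have helped students.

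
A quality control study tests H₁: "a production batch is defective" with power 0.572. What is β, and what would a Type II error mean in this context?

β = 1 - power = 1 - 0.572 = 0.428. A Type II error is failing to reject H₀ when H₀ is false (false negative) — here, failing to conclude that a production batch is defective when in fact it is true. Consequence: shipping a defective batch — faulty products reach customers.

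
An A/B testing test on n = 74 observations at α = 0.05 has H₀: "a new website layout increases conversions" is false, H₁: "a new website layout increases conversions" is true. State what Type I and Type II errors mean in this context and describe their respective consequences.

Type I (false positive): concluding that a new website layout increases conversions when it is not — rolling out a layout that doesn't actually help — wasted engineering effort. Type II (false negative): failing to conclude that a new website layout increases conversions when it is — discarding a layout that would have improved conversions — lost revenue. Which is costlier depends on domain priorities and is a judgement call rather than a statistical fact.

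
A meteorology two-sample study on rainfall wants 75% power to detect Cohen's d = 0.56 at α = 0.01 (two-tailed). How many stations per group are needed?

z_{α/2} = 2.576, z_β = Φ⁻¹(0.75) = 0.674. For medium effect (d = 0.56): n per group = 2(z_{α/2} + z_β)²/d² = 2(2.576 + 0.674)²/0.56² = 67.4 → 68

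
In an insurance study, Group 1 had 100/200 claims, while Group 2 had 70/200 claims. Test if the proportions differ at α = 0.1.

p̂₁ = 0.5, p̂₂ = 0.35, pooled p̂ = 0.425. z = 3.034. Critical: ±1.645. Reject H₀.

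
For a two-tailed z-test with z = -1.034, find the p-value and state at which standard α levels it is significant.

p = 2·P(Z > |-1.034|) = 2·(1 - Φ(1.034)) ≈ 0.3011. Not significant at any standard level.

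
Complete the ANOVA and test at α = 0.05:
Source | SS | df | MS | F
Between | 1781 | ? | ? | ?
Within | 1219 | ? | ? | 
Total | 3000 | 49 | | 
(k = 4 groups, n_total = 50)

df_between = 3, df_within = 46. MS_between = 593.67, MS_within = 26.5. F = 22.403, F_crit ≈ 2.807. Reject H₀.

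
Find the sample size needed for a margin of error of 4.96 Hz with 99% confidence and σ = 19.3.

n = (z*σ/E)² = (2.576×19.3/4.96)² = 100.5 → n = 101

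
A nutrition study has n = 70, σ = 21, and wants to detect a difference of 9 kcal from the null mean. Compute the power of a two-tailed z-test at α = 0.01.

SE = σ/√n = 21/√70 = 2.51. Non-centrality λ = d/SE = 9/2.51 = 3.586. Power ≈ Φ(λ - z_{α/2}) = Φ(3.586 - 2.576) = Φ(1.01) = 0.844.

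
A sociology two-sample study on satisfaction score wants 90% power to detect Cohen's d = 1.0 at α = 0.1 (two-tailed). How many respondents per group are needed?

z_{α/2} = 1.645, z_β = Φ⁻¹(0.9) = 1.282. For large effect (d = 1.0): n per group = 2(z_{α/2} + z_β)²/d² = 2(1.645 + 1.282)²/1.0² = 17.1 → 18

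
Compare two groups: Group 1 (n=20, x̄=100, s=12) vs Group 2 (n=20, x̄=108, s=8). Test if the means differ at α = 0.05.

Pooled sp = 10.2. t = -2.481, df = 38. Critical t = ±2.024. Reject H₀.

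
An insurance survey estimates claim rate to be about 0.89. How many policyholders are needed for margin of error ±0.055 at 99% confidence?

n = z²p(1-p)/E² = 2.576²×0.89×0.11/0.055² = 214.8 → n = 215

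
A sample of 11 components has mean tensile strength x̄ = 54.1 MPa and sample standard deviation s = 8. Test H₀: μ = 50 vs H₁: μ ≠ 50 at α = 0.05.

t = (x̄ - μ₀)/(s/√n) = (54.1 - 50)/(8/√11) = 1.7. df = 10, critical t = ±2.228. Fail to reject H₀.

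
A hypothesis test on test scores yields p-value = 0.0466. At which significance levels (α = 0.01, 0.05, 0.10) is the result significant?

p = 0.0466. Significant at: α = 0.05, 0.1.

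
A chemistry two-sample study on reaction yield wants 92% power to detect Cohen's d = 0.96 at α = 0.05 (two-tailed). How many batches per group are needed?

z_{α/2} = 1.96, z_β = Φ⁻¹(0.92) = 1.405. For large effect (d = 0.96): n per group = 2(z_{α/2} + z_β)²/d² = 2(1.96 + 1.405)²/0.96² = 24.6 → 25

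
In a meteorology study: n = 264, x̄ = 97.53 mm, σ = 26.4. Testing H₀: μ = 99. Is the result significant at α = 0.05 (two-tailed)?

z = (97.53 - 99)/(26.4/√264) = -0.905. Since |z| ≤ 1.96, not significant at α = 0.05.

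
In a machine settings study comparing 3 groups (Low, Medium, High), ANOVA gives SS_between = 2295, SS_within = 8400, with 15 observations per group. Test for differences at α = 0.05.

df_between = 2, df_within = 42. F = MS_between/MS_within = 1147.5/200.0 = 5.737. F_crit ≈ 3.22. Reject H₀. At least one mean differs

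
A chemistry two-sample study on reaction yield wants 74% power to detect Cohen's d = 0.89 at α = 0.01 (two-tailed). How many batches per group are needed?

z_{α/2} = 2.576, z_β = Φ⁻¹(0.74) = 0.643. For large effect (d = 0.89): n per group = 2(z_{α/2} + z_β)²/d² = 2(2.576 + 0.643)²/0.89² = 26.2 → 27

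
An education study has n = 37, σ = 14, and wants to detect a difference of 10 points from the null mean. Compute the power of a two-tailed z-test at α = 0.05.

SE = σ/√n = 14/√37 = 2.302. Non-centrality λ = d/SE = 10/2.302 = 4.345. Power ≈ Φ(λ - z_{α/2}) = Φ(4.345 - 1.96) = Φ(2.385) = 0.991.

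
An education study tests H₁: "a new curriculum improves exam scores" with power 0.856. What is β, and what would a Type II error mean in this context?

β = 1 - power = 1 - 0.856 = 0.144. A Type II error is failing to reject H₀ when H₀ is false (false negative) — here, failing to conclude that a new curriculum improves exam scores when in fact it is true. Consequence: keeping the old curriculum when the new one would have helped students.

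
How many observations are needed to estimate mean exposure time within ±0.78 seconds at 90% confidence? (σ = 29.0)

n = (z*σ/E)² = (1.645×29.0/0.78)² = 3740.6 → n = 3741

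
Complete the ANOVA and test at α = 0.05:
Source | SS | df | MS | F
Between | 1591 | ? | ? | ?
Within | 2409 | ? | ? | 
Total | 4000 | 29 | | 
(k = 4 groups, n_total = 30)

df_between = 3, df_within = 26. MS_between = 530.33, MS_within = 92.65. F = 5.724, F_crit ≈ 2.975. Reject H₀.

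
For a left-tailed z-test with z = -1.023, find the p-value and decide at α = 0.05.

p = P(Z < -1.023) = Φ(-1.023) ≈ 0.1532. Since p ≥ 0.05, fail to reject H₀ (not significant) at α = 0.05.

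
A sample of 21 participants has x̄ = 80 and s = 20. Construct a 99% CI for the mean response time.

CI = x̄ ± t*(s/√n) = 80 ± 2.845(20/√21) = (67.58, 92.42)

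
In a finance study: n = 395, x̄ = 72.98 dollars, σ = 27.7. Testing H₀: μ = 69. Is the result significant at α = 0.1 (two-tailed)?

z = (72.98 - 69)/(27.7/√395) = 2.856. Since |z| > 1.645, significant at α = 0.1.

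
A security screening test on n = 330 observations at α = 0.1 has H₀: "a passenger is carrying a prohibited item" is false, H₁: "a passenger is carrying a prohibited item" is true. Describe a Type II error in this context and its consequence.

Type II error: failing to reject H₀ when it is false — concluding that a passenger is carrying a prohibited item is not supported when in fact it is. Consequence: letting a prohibited item through — security breach.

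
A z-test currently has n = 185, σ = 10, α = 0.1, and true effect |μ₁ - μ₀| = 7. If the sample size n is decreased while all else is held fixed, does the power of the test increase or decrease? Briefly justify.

Power decreases: a smaller n inflates the standard error σ/√n, pulling the sampling distribution under H₁ back toward the critical value.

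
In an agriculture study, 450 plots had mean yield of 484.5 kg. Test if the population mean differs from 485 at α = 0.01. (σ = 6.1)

z = (x̄ - μ₀)/(σ/√n) = (484.5 - 485)/(6.1/√450) = -1.739. Critical value: ±2.576. Since |-1.739| ≤ 2.576, Fail to reject H₀.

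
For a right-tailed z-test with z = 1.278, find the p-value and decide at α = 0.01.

p = P(Z > 1.278) = 1 - Φ(1.278) ≈ 0.1006. Since p ≥ 0.01, fail to reject H₀ (not significant) at α = 0.01.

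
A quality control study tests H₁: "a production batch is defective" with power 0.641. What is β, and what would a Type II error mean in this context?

β = 1 - power = 1 - 0.641 = 0.359. A Type II error is failing to reject H₀ when H₀ is false (false negative) — here, failing to conclude that a production batch is defective when in fact it is true. Consequence: shipping a defective batch — faulty products reach customers.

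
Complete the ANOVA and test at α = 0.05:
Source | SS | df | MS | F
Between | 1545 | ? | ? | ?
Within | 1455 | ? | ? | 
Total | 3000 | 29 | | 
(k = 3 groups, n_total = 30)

df_between = 2, df_within = 27. MS_between = 772.5, MS_within = 53.89. F = 14.335, F_crit ≈ 3.354. Reject H₀.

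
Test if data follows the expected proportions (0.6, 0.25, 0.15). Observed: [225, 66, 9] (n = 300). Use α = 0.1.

Expected: [180.0, 75.0, 45.0]. χ² = 41.13. df = 2, critical = 4.605. Reject H₀.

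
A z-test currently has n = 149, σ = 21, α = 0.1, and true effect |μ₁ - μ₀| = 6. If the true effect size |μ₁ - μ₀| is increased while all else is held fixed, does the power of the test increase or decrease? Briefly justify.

Power increases: a larger true effect increases the non-centrality λ = |μ₁ - μ₀|/(σ/√n).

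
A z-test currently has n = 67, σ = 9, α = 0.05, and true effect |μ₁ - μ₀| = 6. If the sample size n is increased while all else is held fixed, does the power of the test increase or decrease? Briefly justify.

Power increases: a larger n shrinks the standard error σ/√n, moving the sampling distribution under H₁ further from the critical value.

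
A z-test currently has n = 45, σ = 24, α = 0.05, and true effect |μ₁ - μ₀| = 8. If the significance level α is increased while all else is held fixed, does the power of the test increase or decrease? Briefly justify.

Power increases: a larger α lowers the critical value, so more of the H₁ sampling distribution falls in the rejection region.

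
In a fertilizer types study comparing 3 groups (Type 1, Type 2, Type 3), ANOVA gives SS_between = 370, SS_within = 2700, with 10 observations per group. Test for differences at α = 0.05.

df_between = 2, df_within = 27. F = MS_between/MS_within = 185.0/100.0 = 1.85. F_crit ≈ 3.354. Fail to reject H₀.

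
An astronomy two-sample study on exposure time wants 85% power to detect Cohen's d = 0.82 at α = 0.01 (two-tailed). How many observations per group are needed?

z_{α/2} = 2.576, z_β = Φ⁻¹(0.85) = 1.036. For large effect (d = 0.82): n per group = 2(z_{α/2} + z_β)²/d² = 2(2.576 + 1.036)²/0.82² = 38.8 → 39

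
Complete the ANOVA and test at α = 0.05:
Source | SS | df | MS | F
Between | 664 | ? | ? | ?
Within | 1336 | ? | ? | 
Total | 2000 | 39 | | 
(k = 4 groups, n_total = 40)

df_between = 3, df_within = 36. MS_between = 221.33, MS_within = 37.11. F = 5.964, F_crit ≈ 2.866. Reject H₀.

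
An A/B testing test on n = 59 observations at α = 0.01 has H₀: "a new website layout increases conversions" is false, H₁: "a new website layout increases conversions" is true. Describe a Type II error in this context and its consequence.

Type II error: failing to reject H₀ when it is false — concluding that a new website layout increases conversions is not supported when in fact it is. Consequence: discarding a layout that would have improved conversions — lost revenue.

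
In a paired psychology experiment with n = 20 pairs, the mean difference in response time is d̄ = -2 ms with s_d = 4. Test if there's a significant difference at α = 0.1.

t = d̄/(s_d/√n) = -2/(4/√20) = -2.236. df = 19, critical t = ±1.729. Reject H₀.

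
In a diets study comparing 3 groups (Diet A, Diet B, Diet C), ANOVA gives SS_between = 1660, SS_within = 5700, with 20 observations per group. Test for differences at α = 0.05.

df_between = 2, df_within = 57. F = MS_between/MS_within = 830.0/100.0 = 8.3. F_crit ≈ 3.159. Reject H₀. At least one mean differs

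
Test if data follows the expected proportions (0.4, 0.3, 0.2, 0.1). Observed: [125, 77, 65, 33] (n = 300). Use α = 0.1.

Expected: [120.0, 90.0, 60.0, 30.0]. χ² = 2.803. df = 3, critical = 6.251. Fail to reject H₀.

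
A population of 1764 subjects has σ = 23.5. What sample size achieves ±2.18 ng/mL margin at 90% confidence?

Without FPC: n₀ = (1.645×23.5/2.18)² = 314.452. With FPC: n = n₀N/(n₀+N-1) = 267.01 → n = 268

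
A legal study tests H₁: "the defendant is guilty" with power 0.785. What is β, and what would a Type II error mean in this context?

β = 1 - power = 1 - 0.785 = 0.215. A Type II error is failing to reject H₀ when H₀ is false (false negative) — here, failing to conclude that the defendant is guilty when in fact it is true. Consequence: acquitting a guilty person.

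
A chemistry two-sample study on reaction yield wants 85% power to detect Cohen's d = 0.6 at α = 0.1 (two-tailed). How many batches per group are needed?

z_{α/2} = 1.645, z_β = Φ⁻¹(0.85) = 1.036. For medium effect (d = 0.6): n per group = 2(z_{α/2} + z_β)²/d² = 2(1.645 + 1.036)²/0.6² = 39.9 → 40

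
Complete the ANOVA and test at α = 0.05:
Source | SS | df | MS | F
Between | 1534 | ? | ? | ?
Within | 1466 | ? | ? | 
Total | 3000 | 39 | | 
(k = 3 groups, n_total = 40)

df_between = 2, df_within = 37. MS_between = 767.0, MS_within = 39.62. F = 19.358, F_crit ≈ 3.252. Reject H₀.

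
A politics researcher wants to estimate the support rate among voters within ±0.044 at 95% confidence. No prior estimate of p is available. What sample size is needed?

Conservative approach: use p = 0.5 (maximizes p(1-p) = 0.25). n = z²(0.25)/E² = 1.96²×0.25/0.044² = 496.1 → n = 497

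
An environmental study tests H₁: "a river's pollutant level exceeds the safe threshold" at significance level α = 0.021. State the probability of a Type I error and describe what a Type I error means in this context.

P(Type I error) = α = 0.021. A Type I error is rejecting H₀ when H₀ is actually true (false positive) — here, concluding that a river's pollutant level exceeds the safe threshold when in fact this is not the case. Consequence: shutting down a compliant factory unnecessarily.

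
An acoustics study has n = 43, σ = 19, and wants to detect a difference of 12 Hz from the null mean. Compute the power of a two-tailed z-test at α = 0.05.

SE = σ/√n = 19/√43 = 2.897. Non-centrality λ = d/SE = 12/2.897 = 4.142. Power ≈ Φ(λ - z_{α/2}) = Φ(4.142 - 1.96) = Φ(2.182) = 0.985.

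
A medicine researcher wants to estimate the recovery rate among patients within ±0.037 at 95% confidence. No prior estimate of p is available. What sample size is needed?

Conservative approach: use p = 0.5 (maximizes p(1-p) = 0.25). n = z²(0.25)/E² = 1.96²×0.25/0.037² = 701.5 → n = 702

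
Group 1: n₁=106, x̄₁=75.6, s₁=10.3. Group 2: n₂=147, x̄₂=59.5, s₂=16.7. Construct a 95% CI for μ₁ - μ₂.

Difference = 16.1. SE = √(10.3²/106 + 16.7²/147) = 1.702. CI = (12.76, 19.44)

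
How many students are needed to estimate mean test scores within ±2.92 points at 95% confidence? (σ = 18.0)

n = (z*σ/E)² = (1.96×18.0/2.92)² = 146.0 → n = 146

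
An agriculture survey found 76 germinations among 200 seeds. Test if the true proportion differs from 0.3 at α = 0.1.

p̂ = 0.38, p₀ = 0.3. z = (p̂ - p₀)/√(p₀(1-p₀)/n) = 2.469. Critical: ±1.645. Reject H₀.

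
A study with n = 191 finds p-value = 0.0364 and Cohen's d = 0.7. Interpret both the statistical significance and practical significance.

Statistically significant (p = 0.0364 < 0.05). Cohen's d = 0.7 indicates a medium effect size. Both statistical and practical significance should be considered.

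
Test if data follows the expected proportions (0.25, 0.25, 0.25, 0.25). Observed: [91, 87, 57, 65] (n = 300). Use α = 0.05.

Expected: [75.0, 75.0, 75.0, 75.0]. χ² = 10.987. df = 3, critical = 7.815. Reject H₀.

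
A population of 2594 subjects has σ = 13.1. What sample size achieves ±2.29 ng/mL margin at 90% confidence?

Without FPC: n₀ = (1.645×13.1/2.29)² = 88.553. With FPC: n = n₀N/(n₀+N-1) = 85.7 → n = 86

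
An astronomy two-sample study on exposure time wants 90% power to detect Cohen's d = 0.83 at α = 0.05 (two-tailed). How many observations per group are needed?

z_{α/2} = 1.96, z_β = Φ⁻¹(0.9) = 1.282. For large effect (d = 0.83): n per group = 2(z_{α/2} + z_β)²/d² = 2(1.96 + 1.282)²/0.83² = 30.5 → 31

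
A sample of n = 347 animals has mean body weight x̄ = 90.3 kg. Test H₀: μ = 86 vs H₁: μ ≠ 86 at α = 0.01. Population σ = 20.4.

z = (x̄ - μ₀)/(σ/√n) = (90.3 - 86)/(20.4/√347) = 3.926. Critical value: ±2.576. Since |3.926| > 2.576, Reject H₀.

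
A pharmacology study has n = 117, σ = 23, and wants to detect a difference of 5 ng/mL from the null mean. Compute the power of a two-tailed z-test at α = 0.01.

SE = σ/√n = 23/√117 = 2.126. Non-centrality λ = d/SE = 5/2.126 = 2.351. Power ≈ Φ(λ - z_{α/2}) = Φ(2.351 - 2.576) = Φ(-0.225) = 0.411.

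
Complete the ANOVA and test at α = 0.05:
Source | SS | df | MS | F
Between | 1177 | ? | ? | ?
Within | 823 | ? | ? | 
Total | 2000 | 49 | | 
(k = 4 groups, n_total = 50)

df_between = 3, df_within = 46. MS_between = 392.33, MS_within = 17.89. F = 21.929, F_crit ≈ 2.807. Reject H₀.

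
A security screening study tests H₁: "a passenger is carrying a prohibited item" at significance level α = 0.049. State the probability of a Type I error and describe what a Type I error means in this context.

P(Type I error) = α = 0.049. A Type I error is rejecting H₀ when H₀ is actually true (false positive) — here, concluding that a passenger is carrying a prohibited item when in fact this is not the case. Consequence: detaining an innocent passenger — delay and inconvenience.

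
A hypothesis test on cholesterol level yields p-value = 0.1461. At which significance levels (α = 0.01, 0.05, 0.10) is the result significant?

p = 0.1461. Not significant at any of the given levels.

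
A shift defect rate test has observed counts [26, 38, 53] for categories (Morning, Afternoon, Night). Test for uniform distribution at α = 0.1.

Expected = 39 each. χ² = Σ(O-E)²/E = 9.385. df = 2, critical value = 4.605. Reject H₀.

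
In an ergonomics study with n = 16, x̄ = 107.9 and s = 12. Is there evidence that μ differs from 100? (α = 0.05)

t = (x̄ - μ₀)/(s/√n) = (107.9 - 100)/(12/√16) = 2.633. df = 15, critical t = ±2.131. Reject H₀.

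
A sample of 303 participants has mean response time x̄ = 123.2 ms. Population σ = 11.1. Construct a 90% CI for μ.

CI = x̄ ± z*(σ/√n) = 123.2 ± 1.645(11.1/√303) = 123.2 ± 1.05 = (122.15, 124.25)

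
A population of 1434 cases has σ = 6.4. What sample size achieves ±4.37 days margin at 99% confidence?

Without FPC: n₀ = (2.576×6.4/4.37)² = 14.233. With FPC: n = n₀N/(n₀+N-1) = 14.1 → n = 15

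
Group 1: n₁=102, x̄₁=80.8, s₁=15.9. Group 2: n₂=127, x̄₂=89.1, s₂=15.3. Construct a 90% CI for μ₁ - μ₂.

Difference = -8.3. SE = √(15.9²/102 + 15.3²/127) = 2.079. CI = (-11.72, -4.88)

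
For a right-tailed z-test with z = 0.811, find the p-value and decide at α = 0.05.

p = P(Z > 0.811) = 1 - Φ(0.811) ≈ 0.2087. Since p ≥ 0.05, fail to reject H₀ (not significant) at α = 0.05.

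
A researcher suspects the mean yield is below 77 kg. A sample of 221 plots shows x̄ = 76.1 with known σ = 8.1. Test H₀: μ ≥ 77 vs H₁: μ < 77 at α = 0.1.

z = -1.652. Critical value: -1.28. Reject H₀.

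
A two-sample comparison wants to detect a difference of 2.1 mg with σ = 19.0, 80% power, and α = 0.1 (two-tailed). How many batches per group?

n per group = 2(z_α/2 + z_β)²σ²/d² = 2×(1.645 + 0.84)²×19.0²/2.1² = 1011.001 → n = 1012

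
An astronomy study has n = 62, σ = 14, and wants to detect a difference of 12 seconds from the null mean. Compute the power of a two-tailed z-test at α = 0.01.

SE = σ/√n = 14/√62 = 1.778. Non-centrality λ = d/SE = 12/1.778 = 6.749. Power ≈ Φ(λ - z_{α/2}) = Φ(6.749 - 2.576) = Φ(4.173) = 1.0.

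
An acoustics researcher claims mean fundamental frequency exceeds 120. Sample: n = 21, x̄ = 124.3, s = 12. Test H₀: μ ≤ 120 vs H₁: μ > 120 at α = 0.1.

t = (124.3 - 120)/(12/√21) = 1.642, df = 20. Critical t = 1.325. Reject H₀.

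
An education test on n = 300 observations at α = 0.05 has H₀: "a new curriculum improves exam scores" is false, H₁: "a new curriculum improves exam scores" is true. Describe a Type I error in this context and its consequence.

Type I error: rejecting H₀ when it is true — concluding that a new curriculum improves exam scores when in fact it is not. Consequence: adopting a curriculum that gives no real benefit — disruption for nothing.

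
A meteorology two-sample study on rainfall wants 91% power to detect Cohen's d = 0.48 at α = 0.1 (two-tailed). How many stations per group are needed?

z_{α/2} = 1.645, z_β = Φ⁻¹(0.91) = 1.341. For small effect (d = 0.48): n per group = 2(z_{α/2} + z_β)²/d² = 2(1.645 + 1.341)²/0.48² = 77.4 → 78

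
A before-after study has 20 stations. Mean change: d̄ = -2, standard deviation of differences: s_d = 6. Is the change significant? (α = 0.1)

t = d̄/(s_d/√n) = -2/(6/√20) = -1.491. df = 19, critical t = ±1.729. Fail to reject H₀.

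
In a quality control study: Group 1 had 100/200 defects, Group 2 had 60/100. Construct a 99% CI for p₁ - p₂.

p̂₁ = 0.5, p̂₂ = 0.6. Difference = -0.1. CI = (-0.256, 0.056)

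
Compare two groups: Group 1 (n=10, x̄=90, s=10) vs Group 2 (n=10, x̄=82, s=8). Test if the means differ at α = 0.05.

Pooled sp = 9.06. t = 1.975, df = 18. Critical t = ±2.101. Fail to reject H₀.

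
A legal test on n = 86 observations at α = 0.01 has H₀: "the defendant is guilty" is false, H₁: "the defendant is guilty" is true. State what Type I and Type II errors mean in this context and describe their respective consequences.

Type I (false positive): concluding that the defendant is guilty when it is not — convicting an innocent person. Type II (false negative): failing to conclude that the defendant is guilty when it is — acquitting a guilty person. Which is costlier depends on domain priorities and is a judgement call rather than a statistical fact.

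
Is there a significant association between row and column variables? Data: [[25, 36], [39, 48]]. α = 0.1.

χ² = 0.216. df = 1, critical = 2.706. Fail to reject H₀. No evidence of dependence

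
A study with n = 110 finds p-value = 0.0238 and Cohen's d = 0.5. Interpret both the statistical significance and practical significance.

Statistically significant (p = 0.0238 < 0.05). Cohen's d = 0.5 indicates a medium effect size. Both statistical and practical significance should be considered.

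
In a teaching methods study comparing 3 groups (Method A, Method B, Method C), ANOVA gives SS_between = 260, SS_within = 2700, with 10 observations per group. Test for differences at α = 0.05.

df_between = 2, df_within = 27. F = MS_between/MS_within = 130.0/100.0 = 1.3. F_crit ≈ 3.354. Fail to reject H₀.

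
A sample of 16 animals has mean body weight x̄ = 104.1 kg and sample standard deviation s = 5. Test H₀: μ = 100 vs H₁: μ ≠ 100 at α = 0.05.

t = (x̄ - μ₀)/(s/√n) = (104.1 - 100)/(5/√16) = 3.28. df = 15, critical t = ±2.131. Reject H₀.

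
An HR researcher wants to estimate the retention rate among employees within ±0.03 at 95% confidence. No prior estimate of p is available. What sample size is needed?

Conservative approach: use p = 0.5 (maximizes p(1-p) = 0.25). n = z²(0.25)/E² = 1.96²×0.25/0.03² = 1067.1 → n = 1068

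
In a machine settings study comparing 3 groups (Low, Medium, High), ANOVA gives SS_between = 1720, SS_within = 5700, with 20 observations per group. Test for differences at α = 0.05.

df_between = 2, df_within = 57. F = MS_between/MS_within = 860.0/100.0 = 8.6. F_crit ≈ 3.159. Reject H₀. At least one mean differs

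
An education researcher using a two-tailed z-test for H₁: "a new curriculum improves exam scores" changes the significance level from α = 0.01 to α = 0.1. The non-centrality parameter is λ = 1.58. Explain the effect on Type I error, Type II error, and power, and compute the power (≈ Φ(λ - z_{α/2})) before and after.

Increasing α from 0.01 to 0.1:
• Type I error rate increases (α is the Type I rate by definition).
• Critical value moves from z_{α/2} = 2.576 to 1.645, so power = Φ(λ - z_{α/2}) goes from Φ(1.58 - 2.576) = 0.16 to Φ(1.58 - 1.645) = 0.474.
• Type II error rate β = 1 - power therefore decreases (0.84 → 0.526).
Appropriate when false negatives are costly — here, keeping the old curriculum when the new one would have helped students.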